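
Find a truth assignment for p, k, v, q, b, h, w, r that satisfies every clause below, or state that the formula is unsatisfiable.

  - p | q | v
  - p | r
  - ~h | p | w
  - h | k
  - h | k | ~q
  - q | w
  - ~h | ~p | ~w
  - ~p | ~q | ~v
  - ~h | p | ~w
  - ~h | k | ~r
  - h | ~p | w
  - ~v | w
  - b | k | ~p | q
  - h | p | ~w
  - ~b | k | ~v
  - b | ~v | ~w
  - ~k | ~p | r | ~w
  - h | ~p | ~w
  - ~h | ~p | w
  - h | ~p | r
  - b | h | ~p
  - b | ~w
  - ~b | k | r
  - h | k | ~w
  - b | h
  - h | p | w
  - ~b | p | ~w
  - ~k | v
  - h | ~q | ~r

No satisfying assignment exists.

Case w = True:
  (b | ~w) forces b = True.
  (~b | p | ~w) forces p = True.
  (~h | ~p | ~w) forces h = False.
  Clause (h | ~p | ~w) is falsified — contradiction.
Case w = False:
  (q | w) forces q = True.
  (~v | w) forces v = False.
  (~k | v) forces k = False.
  (h | k) forces h = True.
  (~h | p | w) forces p = True.
  Clause (~h | ~p | w) is falsified — contradiction.
Both cases fail, so the formula is unsatisfiable.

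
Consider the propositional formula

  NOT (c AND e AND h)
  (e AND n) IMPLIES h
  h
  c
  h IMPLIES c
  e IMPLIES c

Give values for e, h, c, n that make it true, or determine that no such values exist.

e = False, h = True, c = True, n = False

Unit clause (h) forces h = True.
Unit clause (c) forces c = True.
In (NOT c OR NOT e OR NOT h) only NOT e is left, so e = False.
Set n = False.
Check each clause:
  (h): h holds.
  (c): c holds.
  (c OR NOT h): c holds.
  (c OR NOT e): c holds.
  (NOT c OR NOT e OR NOT h): NOT e holds.
  (NOT e OR h OR NOT n): NOT e holds.
All clauses satisfied.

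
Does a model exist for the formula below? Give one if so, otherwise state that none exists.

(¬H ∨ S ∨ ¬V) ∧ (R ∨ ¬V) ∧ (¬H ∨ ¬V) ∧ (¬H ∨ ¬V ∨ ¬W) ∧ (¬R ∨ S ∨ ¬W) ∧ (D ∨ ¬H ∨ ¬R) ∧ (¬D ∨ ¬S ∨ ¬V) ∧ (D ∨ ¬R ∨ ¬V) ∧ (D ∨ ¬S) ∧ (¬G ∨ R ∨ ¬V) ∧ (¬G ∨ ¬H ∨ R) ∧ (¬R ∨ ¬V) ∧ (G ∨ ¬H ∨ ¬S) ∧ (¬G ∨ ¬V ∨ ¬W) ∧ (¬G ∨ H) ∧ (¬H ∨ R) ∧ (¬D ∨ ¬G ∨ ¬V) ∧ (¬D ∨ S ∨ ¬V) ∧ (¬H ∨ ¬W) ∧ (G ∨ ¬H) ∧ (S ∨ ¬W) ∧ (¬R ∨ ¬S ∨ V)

Set G = False.
  then (G ∨ ¬H) forces H = False.
Set W = True.
  then (S ∨ ¬W) forces S = True.
  then (D ∨ ¬S) forces D = True.
  then (¬D ∨ ¬S ∨ ¬V) forces V = False.
  then (¬R ∨ ¬S ∨ V) forces R = False.
All clauses satisfied.

G = False, W = True, D = True, S = True, V = False, R = False, H = False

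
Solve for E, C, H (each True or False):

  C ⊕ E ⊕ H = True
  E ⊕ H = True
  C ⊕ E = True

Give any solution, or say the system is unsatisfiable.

E = True, C = False, H = False

C ⊕ E ⊕ H = F ⊕ T ⊕ F = True ✓
E ⊕ H = T ⊕ F = True ✓
C ⊕ E = F ⊕ T = True ✓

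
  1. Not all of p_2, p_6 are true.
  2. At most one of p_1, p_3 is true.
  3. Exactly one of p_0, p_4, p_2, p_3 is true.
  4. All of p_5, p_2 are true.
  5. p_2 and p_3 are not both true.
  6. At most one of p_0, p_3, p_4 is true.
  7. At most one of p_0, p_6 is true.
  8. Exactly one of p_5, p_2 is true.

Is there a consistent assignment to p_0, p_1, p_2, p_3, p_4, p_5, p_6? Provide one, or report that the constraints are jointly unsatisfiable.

Case p_5 = True:
  (4) forces p_2 = True.
  Constraint (8) is violated (p_5=T, p_2=T) — contradiction.
Case p_5 = False:
  Constraint (4) is violated (p_5=F) — contradiction.
Both cases fail — unsatisfiable.

Unsatisfiable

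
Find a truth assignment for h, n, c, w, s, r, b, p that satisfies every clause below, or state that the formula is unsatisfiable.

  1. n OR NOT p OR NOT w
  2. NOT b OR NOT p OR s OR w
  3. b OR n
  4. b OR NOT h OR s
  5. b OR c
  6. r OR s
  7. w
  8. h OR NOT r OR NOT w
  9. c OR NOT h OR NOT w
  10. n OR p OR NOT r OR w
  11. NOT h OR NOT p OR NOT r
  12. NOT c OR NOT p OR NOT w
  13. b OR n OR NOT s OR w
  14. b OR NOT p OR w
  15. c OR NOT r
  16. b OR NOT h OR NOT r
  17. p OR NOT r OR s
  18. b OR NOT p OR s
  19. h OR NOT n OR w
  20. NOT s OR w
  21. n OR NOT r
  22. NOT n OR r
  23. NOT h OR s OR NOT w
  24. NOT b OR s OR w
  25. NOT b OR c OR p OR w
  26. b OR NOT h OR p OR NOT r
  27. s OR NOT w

Unit clause (w) forces w = True.
In (s OR NOT w) only s is left, so s = True.
Set h = True.
  then (c OR NOT h OR NOT w) forces c = True.
  then (NOT c OR NOT p OR NOT w) forces p = False.
Set n = True.
  then (NOT n OR r) forces r = True.
  then (b OR NOT h OR p OR NOT r) forces b = True.
All clauses satisfied.

h = True; n = True; c = True; w = True; s = True; r = True; b = True; p = False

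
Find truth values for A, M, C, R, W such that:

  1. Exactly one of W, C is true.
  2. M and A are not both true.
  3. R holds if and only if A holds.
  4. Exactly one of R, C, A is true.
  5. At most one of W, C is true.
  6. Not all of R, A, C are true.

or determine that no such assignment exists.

A: False; M: True; C: True; R: False; W: False

  (1) {W, C}: 1 true — exactly one ✓
  (2) M=T, A=F — not both ✓
  (3) R=F, A=F — same ✓
  (4) {R, C, A}: 1 true — exactly one ✓
  (5) {W, C}: 1 true — at most one ✓
  (6) {R, A, C}: 1/3 true — not all ✓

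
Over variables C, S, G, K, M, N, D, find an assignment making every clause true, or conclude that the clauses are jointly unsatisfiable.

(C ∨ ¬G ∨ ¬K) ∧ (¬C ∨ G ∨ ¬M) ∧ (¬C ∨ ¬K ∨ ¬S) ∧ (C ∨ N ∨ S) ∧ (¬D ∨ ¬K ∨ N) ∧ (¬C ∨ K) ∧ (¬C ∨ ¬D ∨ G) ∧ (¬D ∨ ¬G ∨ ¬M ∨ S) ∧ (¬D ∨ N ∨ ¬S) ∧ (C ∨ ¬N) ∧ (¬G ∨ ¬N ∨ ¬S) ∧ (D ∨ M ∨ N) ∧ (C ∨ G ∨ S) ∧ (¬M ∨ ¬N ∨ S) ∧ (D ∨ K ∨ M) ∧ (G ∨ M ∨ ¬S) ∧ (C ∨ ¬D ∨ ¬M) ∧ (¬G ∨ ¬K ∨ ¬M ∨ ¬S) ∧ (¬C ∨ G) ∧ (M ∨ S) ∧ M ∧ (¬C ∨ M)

Unit clause (M) forces M = True.
Set C = False.
  then (C ∨ ¬N) forces N = False.
  then (C ∨ ¬D ∨ ¬M) forces D = False.
  then (C ∨ N ∨ S) forces S = True.
Set G = False.
Set K = False.
All clauses satisfied.

C = False; S = True; G = False; K = False; M = True; N = False; D = False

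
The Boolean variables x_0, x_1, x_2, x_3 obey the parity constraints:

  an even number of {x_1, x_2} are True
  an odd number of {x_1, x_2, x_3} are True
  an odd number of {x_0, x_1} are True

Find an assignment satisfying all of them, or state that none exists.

x_0: True, x_1: False, x_2: False, x_3: True

{x_1, x_2}: 0 true → even ✓
{x_1, x_2, x_3}: 1 true → odd ✓
{x_0, x_1}: 1 true → odd ✓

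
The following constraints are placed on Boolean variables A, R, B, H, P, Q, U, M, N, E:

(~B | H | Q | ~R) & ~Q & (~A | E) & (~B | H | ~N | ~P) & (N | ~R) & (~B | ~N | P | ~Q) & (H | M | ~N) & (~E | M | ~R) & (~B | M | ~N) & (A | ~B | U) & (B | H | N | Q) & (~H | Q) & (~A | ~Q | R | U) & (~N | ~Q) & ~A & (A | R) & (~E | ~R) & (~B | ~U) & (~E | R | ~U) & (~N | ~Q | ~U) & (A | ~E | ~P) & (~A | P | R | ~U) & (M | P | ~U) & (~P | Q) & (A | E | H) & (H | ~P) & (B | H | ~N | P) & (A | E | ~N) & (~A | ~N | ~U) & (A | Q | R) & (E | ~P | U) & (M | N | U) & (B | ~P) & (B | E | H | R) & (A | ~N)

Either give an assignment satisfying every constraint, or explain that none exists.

Unsatisfiable

Case A = True:
  Clause (~A) is falsified — contradiction.
Case A = False:
  (~Q) forces Q = False.
  (~H | Q) forces H = False.
  (A | R) forces R = True.
  (~B | H | Q | ~R) forces B = False.
  (N | ~R) forces N = True.
  Clause (A | ~N) is falsified — contradiction.
Both cases fail, so the formula is unsatisfiable.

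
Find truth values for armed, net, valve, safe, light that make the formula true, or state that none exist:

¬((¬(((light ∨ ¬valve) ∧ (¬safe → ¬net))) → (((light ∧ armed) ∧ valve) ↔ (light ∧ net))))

armed = False, net = True, valve = False, safe = False, light = True

  ¬((¬(((light ∨ ¬valve) ∧ (¬safe → ¬net))) → (((light ∧ armed) ∧ valve) ↔ (light ∧ net)))) = True
    ¬(((light ∨ ¬valve) ∧ (¬safe → ¬net))) → (((light ∧ armed) ∧ valve) ↔ (light ∧ net)) = False
      ¬(((light ∨ ¬valve) ∧ (¬safe → ¬net))) = True
        (light ∨ ¬valve) ∧ (¬safe → ¬net) = False
          light ∨ ¬valve = True
            ¬valve = True
          ¬safe → ¬net = False
            ¬safe = True
            ¬net = False
      ((light ∧ armed) ∧ valve) ↔ (light ∧ net) = False
        (light ∧ armed) ∧ valve = False
          light ∧ armed = False
        light ∧ net = True
The formula evaluates to True.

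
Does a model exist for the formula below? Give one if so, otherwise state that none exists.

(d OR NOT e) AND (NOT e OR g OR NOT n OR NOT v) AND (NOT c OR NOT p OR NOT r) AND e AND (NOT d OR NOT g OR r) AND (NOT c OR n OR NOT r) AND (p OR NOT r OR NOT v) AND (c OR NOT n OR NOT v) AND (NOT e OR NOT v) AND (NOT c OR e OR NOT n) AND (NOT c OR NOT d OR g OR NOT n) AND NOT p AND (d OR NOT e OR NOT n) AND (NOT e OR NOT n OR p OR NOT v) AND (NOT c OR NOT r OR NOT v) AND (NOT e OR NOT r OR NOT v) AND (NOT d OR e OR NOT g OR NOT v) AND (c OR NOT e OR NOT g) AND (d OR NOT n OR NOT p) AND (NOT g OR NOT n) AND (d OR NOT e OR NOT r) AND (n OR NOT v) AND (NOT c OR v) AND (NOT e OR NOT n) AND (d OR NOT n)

Unit clause (e) forces e = True.
In (NOT e OR NOT v) only NOT v is left, so v = False.
Unit clause (NOT p) forces p = False.
In (NOT c OR v) only NOT c is left, so c = False.
In (NOT e OR NOT n) only NOT n is left, so n = False.
In (d OR NOT e) only d is left, so d = True.
In (c OR NOT e OR NOT g) only NOT g is left, so g = False.
Set r = True.
All clauses satisfied.

g = False, n = False, d = True, c = False, p = False, v = False, e = True, r = True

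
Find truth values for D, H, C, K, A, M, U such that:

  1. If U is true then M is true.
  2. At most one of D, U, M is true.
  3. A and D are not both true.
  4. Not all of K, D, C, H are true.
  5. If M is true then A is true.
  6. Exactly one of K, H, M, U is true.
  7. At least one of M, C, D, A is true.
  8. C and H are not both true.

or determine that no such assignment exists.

D = True, H = True, C = False, K = False, A = False, M = False, U = False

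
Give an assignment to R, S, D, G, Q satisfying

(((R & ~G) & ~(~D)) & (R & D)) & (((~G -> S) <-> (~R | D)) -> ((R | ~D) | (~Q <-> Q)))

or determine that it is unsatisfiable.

R = True; S = True; D = True; G = False; Q = False

  ((R & ~G) & ~(~D)) & (R & D) = True
    (R & ~G) & ~(~D) = True
      R & ~G = True
        ~G = True
      ~(~D) = True
        ~D = False
    R & D = True
  ((~G -> S) <-> (~R | D)) -> ((R | ~D) | (~Q <-> Q)) = True
    (~G -> S) <-> (~R | D) = True
      ~G -> S = True
        ~G = True
      ~R | D = True
        ~R = False
    (R | ~D) | (~Q <-> Q) = True
      R | ~D = True
        ~D = False
      ~Q <-> Q = False
        ~Q = True
Both conjuncts True, so the formula holds.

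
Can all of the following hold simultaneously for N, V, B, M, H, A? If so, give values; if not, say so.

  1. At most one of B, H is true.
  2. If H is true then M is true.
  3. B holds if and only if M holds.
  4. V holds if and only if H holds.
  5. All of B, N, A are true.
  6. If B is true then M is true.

N = True; V = False; B = True; M = True; H = False; A = True

  (1) {B, H}: 1 true — at most one ✓
  (2) H=F ⇒ M: vacuous ✓
  (3) B=T, M=T — same ✓
  (4) V=F, H=F — same ✓
  (5) {B, N, A}: all 3 true ✓
  (6) B=T ⇒ M: T ✓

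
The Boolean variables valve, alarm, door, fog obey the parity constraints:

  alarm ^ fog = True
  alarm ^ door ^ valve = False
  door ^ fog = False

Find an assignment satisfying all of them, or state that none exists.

valve: True, alarm: True, door: False, fog: False

alarm ^ fog = T ^ F = True ✓
alarm ^ door ^ valve = T ^ F ^ T = False ✓
door ^ fog = F ^ F = False ✓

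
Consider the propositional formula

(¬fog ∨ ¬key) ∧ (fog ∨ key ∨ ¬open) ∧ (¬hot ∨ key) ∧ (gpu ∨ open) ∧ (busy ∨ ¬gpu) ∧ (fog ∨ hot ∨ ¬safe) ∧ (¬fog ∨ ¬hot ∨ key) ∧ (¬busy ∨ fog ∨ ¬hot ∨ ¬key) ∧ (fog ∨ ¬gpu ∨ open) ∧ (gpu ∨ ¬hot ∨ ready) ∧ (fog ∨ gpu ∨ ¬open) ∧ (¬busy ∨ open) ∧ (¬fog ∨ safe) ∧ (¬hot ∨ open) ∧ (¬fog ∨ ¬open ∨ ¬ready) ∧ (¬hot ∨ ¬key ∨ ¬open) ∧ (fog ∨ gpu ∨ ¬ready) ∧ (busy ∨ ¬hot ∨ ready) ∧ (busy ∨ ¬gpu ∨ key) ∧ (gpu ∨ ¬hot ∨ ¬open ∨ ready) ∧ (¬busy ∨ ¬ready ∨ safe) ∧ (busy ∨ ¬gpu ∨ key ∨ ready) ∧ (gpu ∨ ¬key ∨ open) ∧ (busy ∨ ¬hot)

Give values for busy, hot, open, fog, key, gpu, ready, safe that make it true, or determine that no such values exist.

Set busy = False.
  then (busy ∨ ¬gpu) forces gpu = False.
  then (busy ∨ ¬hot) forces hot = False.
  then (gpu ∨ open) forces open = True.
  then (fog ∨ gpu ∨ ¬open) forces fog = True.
  then (¬fog ∨ safe) forces safe = True.
  then (¬fog ∨ ¬open ∨ ¬ready) forces ready = False.
  then (¬fog ∨ ¬key) forces key = False.
All clauses satisfied.

busy=F, hot=F, open=T, fog=T, key=F, gpu=F, ready=F, safe=T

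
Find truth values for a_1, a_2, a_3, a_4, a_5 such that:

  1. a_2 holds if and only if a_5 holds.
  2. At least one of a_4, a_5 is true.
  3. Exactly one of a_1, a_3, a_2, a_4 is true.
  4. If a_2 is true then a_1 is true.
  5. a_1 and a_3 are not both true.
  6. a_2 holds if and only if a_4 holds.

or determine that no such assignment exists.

UNSATISFIABLE

Case a_2 = True:
  (1) with a_2=T forces a_5 = True.
  (3) with a_2=T forces a_1 = False.
  Constraint (4) is violated (a_2=T, a_1=F) — contradiction.
Case a_2 = False:
  (1) with a_2=F forces a_5 = False.
  (2) with a_5=F forces a_4 = True.
  Constraint (6) is violated (a_2=F, a_4=T) — contradiction.
Both cases fail — unsatisfiable.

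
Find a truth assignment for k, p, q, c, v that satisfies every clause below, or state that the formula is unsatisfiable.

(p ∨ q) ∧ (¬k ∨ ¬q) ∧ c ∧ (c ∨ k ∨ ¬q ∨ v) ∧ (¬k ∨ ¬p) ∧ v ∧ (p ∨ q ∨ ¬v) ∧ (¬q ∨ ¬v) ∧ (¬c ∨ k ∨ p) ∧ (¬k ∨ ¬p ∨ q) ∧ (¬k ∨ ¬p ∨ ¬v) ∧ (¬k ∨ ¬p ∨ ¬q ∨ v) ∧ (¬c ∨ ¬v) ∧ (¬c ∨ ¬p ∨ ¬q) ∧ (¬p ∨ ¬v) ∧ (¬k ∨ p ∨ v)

The formula is unsatisfiable.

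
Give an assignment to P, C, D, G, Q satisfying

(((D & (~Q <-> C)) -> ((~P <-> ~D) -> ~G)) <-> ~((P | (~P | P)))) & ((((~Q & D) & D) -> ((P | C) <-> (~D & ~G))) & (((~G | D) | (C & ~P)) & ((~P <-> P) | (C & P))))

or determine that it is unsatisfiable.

Case P = True: the formula simplifies to ~(((D & (~Q <-> C)) -> (D -> ~G))) & ((((~Q & D) & D) -> (~D & ~G)) & ((~G | D) & C)).
  D = True: simplifies to ~(((~Q <-> C) -> ~G)) & (Q & C).
    C = True: simplifies to ~((~Q -> ~G)) & Q.
      Q = True: the conjunct ~((~Q -> ~G)) becomes ~((False -> ~G)) = False.
      Q = False: the conjunct Q is False.
    C = False: the conjunct C is False.
  D = False: the conjunct ~(((D & (~Q <-> C)) -> (D -> ~G))) becomes ~((False -> True)) = False.
Case P = False: the conjunct (~P <-> P) | (C & P) becomes (True <-> False) | (C & False) = False.
Both cases fail — unsatisfiable.

Unsatisfiable — no assignment works.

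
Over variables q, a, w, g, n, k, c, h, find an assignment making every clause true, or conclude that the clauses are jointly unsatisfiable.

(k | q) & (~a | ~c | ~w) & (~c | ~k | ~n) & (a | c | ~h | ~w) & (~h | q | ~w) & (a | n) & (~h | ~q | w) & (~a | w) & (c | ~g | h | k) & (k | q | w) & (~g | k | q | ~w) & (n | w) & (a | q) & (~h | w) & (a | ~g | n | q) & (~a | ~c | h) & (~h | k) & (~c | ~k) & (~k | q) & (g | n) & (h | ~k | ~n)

Try q = False:
  (k | q) forces k = True.
  clause (~k | q) is falsified — backtrack.
So q = True.
Set a = False.
  then (a | n) forces n = True.
Set w = True.
Set g = False.
Try k = True:
  (~c | ~k | ~n) forces c = False.
  (a | c | ~h | ~w) forces h = False.
  clause (h | ~k | ~n) is falsified — backtrack.
So k = False.
  then (~h | k) forces h = False.
Set c = False.
All clauses satisfied.

q = True; a = False; w = True; g = False; n = True; k = False; c = False; h = False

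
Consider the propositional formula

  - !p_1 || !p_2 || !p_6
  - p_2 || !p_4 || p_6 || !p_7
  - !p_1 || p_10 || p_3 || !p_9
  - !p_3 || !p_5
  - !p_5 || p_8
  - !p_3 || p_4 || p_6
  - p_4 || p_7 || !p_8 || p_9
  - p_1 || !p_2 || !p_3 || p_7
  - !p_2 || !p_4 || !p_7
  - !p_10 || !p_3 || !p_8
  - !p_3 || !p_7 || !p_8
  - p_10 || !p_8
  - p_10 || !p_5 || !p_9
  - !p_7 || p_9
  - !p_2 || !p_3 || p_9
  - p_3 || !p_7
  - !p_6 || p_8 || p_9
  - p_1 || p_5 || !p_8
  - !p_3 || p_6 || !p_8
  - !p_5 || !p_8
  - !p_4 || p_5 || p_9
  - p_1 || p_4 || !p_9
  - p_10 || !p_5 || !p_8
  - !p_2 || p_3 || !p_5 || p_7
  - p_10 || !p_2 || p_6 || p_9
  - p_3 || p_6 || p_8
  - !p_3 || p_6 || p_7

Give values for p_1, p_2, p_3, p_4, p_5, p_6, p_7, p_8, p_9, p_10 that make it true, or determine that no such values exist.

Set p_1 = True.
Set p_2 = False.
Set p_3 = False.
  then (p_3 || !p_7) forces p_7 = False.
Set p_4 = False.
Try p_5 = True:
  (!p_5 || p_8) forces p_8 = True.
  clause (!p_5 || !p_8) is falsified — backtrack.
So p_5 = False.
Set p_6 = False.
  then (p_3 || p_6 || p_8) forces p_8 = True.
  then (p_4 || p_7 || !p_8 || p_9) forces p_9 = True.
  then (p_10 || !p_8) forces p_10 = True.
All clauses satisfied.

p_1=T, p_2=F, p_3=F, p_4=F, p_5=F, p_6=F, p_7=F, p_8=T, p_9=T, p_10=T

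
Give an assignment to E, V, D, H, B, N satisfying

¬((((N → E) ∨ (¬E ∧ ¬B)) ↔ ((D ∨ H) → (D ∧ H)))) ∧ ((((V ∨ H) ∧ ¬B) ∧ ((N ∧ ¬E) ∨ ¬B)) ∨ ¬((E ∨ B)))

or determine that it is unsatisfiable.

E=T, V=T, D=F, H=T, B=F, N=T

  ¬((((N → E) ∨ (¬E ∧ ¬B)) ↔ ((D ∨ H) → (D ∧ H)))) = True
    ((N → E) ∨ (¬E ∧ ¬B)) ↔ ((D ∨ H) → (D ∧ H)) = False
      (N → E) ∨ (¬E ∧ ¬B) = True
        N → E = True
        ¬E ∧ ¬B = False
          ¬E = False
          ¬B = True
      (D ∨ H) → (D ∧ H) = False
        D ∨ H = True
        D ∧ H = False
  (((V ∨ H) ∧ ¬B) ∧ ((N ∧ ¬E) ∨ ¬B)) ∨ ¬((E ∨ B)) = True
    ((V ∨ H) ∧ ¬B) ∧ ((N ∧ ¬E) ∨ ¬B) = True
      (V ∨ H) ∧ ¬B = True
        V ∨ H = True
        ¬B = True
      (N ∧ ¬E) ∨ ¬B = True
        N ∧ ¬E = False
          ¬E = False
        ¬B = True
    ¬((E ∨ B)) = False
      E ∨ B = True
Both conjuncts True, so the formula holds.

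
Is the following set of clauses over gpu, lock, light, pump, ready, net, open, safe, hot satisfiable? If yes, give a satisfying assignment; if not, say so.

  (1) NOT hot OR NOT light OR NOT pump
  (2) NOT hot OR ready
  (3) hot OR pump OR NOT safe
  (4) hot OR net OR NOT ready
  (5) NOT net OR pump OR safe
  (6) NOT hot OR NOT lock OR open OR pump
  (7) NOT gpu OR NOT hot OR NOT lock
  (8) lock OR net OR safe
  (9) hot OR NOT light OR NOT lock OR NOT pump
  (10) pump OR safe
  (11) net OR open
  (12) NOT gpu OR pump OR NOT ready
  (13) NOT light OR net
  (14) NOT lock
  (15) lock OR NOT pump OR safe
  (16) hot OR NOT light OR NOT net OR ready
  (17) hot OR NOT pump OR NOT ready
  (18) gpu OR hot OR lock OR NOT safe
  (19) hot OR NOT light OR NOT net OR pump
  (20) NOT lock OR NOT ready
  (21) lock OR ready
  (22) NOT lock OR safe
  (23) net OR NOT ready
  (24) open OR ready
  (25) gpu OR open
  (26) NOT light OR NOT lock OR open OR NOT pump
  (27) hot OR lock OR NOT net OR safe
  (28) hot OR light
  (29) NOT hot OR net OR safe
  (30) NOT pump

Unit clause (NOT lock) forces lock = False.
In (lock OR ready) only ready is left, so ready = True.
In (net OR NOT ready) only net is left, so net = True.
Unit clause (NOT pump) forces pump = False.
In (NOT net OR pump OR safe) only safe is left, so safe = True.
In (NOT gpu OR pump OR NOT ready) only NOT gpu is left, so gpu = False.
In (gpu OR hot OR lock OR NOT safe) only hot is left, so hot = True.
In (gpu OR open) only open is left, so open = True.
Set light = False.
All clauses satisfied.

gpu: False, lock: False, light: False, pump: False, ready: True, net: True, open: True, safe: True, hot: True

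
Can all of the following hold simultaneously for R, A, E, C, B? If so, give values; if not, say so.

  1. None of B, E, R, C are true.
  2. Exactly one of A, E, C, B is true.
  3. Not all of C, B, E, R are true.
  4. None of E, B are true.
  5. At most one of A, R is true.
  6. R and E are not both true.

R = False; A = True; E = False; C = False; B = False

  (1) {B, E, R, C}: 0 true — none ✓
  (2) {A, E, C, B}: 1 true — exactly one ✓
  (3) {C, B, E, R}: 0/4 true — not all ✓
  (4) {E, B}: 0 true — none ✓
  (5) {A, R}: 1 true — at most one ✓
  (6) R=F, E=F — not both ✓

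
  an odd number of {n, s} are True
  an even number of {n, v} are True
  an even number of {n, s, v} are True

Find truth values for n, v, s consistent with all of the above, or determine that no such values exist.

n: True, v: True, s: False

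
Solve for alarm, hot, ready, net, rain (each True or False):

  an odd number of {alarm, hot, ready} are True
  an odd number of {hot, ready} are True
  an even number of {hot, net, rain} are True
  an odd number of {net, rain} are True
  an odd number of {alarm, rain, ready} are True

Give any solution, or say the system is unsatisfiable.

alarm: False, hot: True, ready: False, net: False, rain: True

{alarm, hot, ready}: 1 true → odd ✓
{hot, ready}: 1 true → odd ✓
{hot, net, rain}: 2 true → even ✓
{net, rain}: 1 true → odd ✓
{alarm, rain, ready}: 1 true → odd ✓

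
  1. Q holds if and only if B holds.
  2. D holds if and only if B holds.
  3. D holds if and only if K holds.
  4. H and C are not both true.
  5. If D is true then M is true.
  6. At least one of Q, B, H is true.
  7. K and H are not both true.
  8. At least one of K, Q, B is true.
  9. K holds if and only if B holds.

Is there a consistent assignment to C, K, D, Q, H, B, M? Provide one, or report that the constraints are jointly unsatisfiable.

C = True; K = True; D = True; Q = True; H = False; B = True; M = True

  (1) Q=T, B=T — same ✓
  (2) D=T, B=T — same ✓
  (3) D=T, K=T — same ✓
  (4) H=F, C=T — not both ✓
  (5) D=T ⇒ M: T ✓
  (6) {Q, B, H}: 2 true — at least one ✓
  (7) K=T, H=F — not both ✓
  (8) {K, Q, B}: 3 true — at least one ✓
  (9) K=T, B=T — same ✓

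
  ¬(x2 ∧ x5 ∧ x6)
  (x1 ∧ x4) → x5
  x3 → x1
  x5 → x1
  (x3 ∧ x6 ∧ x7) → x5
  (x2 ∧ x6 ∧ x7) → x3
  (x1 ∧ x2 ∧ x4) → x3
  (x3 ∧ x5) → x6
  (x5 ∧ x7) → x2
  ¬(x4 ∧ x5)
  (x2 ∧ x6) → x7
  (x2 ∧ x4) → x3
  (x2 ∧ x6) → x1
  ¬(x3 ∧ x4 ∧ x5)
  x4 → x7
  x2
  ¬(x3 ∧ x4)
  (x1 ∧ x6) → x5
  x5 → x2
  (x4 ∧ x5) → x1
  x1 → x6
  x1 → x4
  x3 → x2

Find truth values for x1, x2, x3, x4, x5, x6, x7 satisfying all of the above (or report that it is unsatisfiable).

Unit clause (x2) forces x2 = True.
Try x1 = True:
  (¬x1 ∨ x4) forces x4 = True.
  (¬x4 ∨ ¬x5) forces x5 = False.
  clause (¬x1 ∨ ¬x4 ∨ x5) is falsified — backtrack.
So x1 = False.
  then (x1 ∨ ¬x3) forces x3 = False.
  then (x1 ∨ ¬x5) forces x5 = False.
  then (x1 ∨ ¬x2 ∨ ¬x6) forces x6 = False.
  then (¬x2 ∨ x3 ∨ ¬x4) forces x4 = False.
Set x7 = True.
All clauses satisfied.

x1: False, x2: True, x3: False, x4: False, x5: False, x6: False, x7: True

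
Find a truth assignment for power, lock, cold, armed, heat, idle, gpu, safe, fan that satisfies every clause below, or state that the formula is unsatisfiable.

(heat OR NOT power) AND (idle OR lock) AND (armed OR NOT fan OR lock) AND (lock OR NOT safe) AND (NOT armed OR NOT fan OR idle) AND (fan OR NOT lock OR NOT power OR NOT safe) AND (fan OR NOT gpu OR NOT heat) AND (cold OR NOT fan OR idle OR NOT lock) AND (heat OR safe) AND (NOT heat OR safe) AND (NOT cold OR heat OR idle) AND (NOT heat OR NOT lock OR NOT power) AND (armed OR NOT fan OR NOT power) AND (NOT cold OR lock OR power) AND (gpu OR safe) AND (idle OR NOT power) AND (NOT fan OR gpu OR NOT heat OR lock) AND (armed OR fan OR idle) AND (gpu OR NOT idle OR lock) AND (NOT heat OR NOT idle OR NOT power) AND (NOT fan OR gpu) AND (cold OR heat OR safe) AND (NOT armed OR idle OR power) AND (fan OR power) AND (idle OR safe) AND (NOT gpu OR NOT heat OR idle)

power: False, lock: True, cold: True, armed: True, heat: True, idle: True, gpu: True, safe: True, fan: True

Try power = True:
  (heat OR NOT power) forces heat = True.
  (NOT heat OR safe) forces safe = True.
  (lock OR NOT safe) forces lock = True.
  clause (NOT heat OR NOT lock OR NOT power) is falsified — backtrack.
So power = False.
  then (fan OR power) forces fan = True.
  then (NOT fan OR gpu) forces gpu = True.
Set lock = True.
Set cold = True.
Set armed = True.
  then (NOT armed OR NOT fan OR idle) forces idle = True.
Set heat = True.
  then (NOT heat OR safe) forces safe = True.
All clauses satisfied.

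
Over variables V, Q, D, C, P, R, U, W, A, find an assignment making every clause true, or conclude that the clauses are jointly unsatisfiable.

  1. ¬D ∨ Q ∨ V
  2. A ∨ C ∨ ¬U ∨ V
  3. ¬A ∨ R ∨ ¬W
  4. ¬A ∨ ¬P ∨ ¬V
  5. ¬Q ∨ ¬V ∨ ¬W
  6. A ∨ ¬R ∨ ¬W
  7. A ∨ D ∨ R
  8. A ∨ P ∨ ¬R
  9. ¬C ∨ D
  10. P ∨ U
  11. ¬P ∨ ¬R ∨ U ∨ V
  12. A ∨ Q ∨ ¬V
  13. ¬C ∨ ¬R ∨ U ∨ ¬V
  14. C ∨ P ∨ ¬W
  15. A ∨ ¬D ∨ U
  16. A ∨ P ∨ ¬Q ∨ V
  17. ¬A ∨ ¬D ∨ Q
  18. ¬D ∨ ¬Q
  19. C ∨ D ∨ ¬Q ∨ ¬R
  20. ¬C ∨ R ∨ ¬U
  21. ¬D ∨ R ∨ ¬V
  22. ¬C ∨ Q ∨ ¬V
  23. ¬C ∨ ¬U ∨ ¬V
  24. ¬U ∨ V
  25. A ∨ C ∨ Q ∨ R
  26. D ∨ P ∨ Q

Set V = False.
  then (¬U ∨ V) forces U = False.
  then (P ∨ U) forces P = True.
  then (¬P ∨ ¬R ∨ U ∨ V) forces R = False.
Set Q = False.
  then (¬D ∨ Q ∨ V) forces D = False.
  then (A ∨ D ∨ R) forces A = True.
  then (¬C ∨ D) forces C = False.
  then (¬A ∨ R ∨ ¬W) forces W = False.
All clauses satisfied.

V=F; Q=F; D=F; C=F; P=T; R=F; U=F; W=F; A=T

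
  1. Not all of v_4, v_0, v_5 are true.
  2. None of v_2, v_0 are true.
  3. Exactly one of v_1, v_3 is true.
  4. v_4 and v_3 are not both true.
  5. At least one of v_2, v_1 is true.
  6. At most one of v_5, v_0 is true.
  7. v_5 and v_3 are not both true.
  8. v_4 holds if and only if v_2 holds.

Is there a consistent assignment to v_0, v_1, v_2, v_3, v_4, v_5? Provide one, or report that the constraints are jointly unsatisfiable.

v_0=F, v_1=T, v_2=F, v_3=F, v_4=F, v_5=F

  (1) {v_4, v_0, v_5}: 0/3 true — not all ✓
  (2) {v_2, v_0}: 0 true — none ✓
  (3) {v_1, v_3}: 1 true — exactly one ✓
  (4) v_4=F, v_3=F — not both ✓
  (5) {v_2, v_1}: 1 true — at least one ✓
  (6) {v_5, v_0}: 0 true — at most one ✓
  (7) v_5=F, v_3=F — not both ✓
  (8) v_4=F, v_2=F — same ✓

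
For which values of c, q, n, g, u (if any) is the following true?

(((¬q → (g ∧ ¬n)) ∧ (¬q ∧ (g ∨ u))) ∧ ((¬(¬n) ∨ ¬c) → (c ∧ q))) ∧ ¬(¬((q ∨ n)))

No satisfying assignment exists.

Case q = True: the conjunct ¬q is False.
Case q = False: the formula simplifies to (((g ∧ ¬n) ∧ (g ∨ u)) ∧ ¬((¬(¬n) ∨ ¬c))) ∧ ¬(¬n).
  n = True: the conjunct ¬n is False.
  n = False: the conjunct ¬(¬n) becomes ¬(¬False) = False.
Both cases fail — unsatisfiable.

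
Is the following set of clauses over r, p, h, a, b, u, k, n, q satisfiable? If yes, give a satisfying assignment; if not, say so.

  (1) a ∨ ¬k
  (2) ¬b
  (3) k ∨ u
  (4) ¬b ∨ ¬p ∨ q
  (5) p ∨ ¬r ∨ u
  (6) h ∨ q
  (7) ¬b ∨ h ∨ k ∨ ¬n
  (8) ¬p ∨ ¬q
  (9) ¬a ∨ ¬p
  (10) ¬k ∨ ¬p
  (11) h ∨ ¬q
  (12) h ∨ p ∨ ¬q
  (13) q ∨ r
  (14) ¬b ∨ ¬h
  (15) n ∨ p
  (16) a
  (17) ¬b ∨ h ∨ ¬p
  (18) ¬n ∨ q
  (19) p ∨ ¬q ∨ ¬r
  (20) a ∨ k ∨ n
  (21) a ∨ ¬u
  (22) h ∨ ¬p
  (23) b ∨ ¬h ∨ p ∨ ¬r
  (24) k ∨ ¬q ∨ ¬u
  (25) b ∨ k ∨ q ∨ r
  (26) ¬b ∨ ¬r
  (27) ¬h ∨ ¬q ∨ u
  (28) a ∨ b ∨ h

r=F, p=F, h=T, a=T, b=F, u=T, k=T, n=T, q=T

Unit clause (¬b) forces b = False.
Unit clause (a) forces a = True.
In (¬a ∨ ¬p) only ¬p is left, so p = False.
In (n ∨ p) only n is left, so n = True.
In (¬n ∨ q) only q is left, so q = True.
In (p ∨ ¬q ∨ ¬r) only ¬r is left, so r = False.
In (h ∨ ¬q) only h is left, so h = True.
In (¬h ∨ ¬q ∨ u) only u is left, so u = True.
In (k ∨ ¬q ∨ ¬u) only k is left, so k = True.
All clauses satisfied.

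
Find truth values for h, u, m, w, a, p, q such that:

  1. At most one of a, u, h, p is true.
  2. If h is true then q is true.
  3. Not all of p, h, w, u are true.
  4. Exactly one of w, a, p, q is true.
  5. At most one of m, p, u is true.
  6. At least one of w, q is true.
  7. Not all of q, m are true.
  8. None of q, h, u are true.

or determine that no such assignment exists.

h=F; u=F; m=T; w=T; a=F; p=F; q=F

  (1) {a, u, h, p}: 0 true — at most one ✓
  (2) h=F ⇒ q: vacuous ✓
  (3) {p, h, w, u}: 1/4 true — not all ✓
  (4) {w, a, p, q}: 1 true — exactly one ✓
  (5) {m, p, u}: 1 true — at most one ✓
  (6) {w, q}: 1 true — at least one ✓
  (7) {q, m}: 1/2 true — not all ✓
  (8) {q, h, u}: 0 true — none ✓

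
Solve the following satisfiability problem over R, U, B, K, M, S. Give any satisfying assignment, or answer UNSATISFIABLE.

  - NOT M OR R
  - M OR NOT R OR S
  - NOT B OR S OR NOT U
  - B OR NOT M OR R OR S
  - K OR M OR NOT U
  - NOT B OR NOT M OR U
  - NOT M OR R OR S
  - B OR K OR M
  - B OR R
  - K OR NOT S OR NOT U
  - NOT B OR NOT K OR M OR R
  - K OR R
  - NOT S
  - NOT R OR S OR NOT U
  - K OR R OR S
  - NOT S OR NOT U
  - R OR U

R = True, U = False, B = False, K = False, M = True, S = False

Unit clause (NOT S) forces S = False.
Try R = False:
  (NOT M OR R) forces M = False.
  (B OR R) forces B = True.
  (NOT B OR S OR NOT U) forces U = False.
  clause (R OR U) is falsified — backtrack.
So R = True.
  then (M OR NOT R OR S) forces M = True.
  then (NOT R OR S OR NOT U) forces U = False.
  then (NOT B OR NOT M OR U) forces B = False.
Set K = False.
All clauses satisfied.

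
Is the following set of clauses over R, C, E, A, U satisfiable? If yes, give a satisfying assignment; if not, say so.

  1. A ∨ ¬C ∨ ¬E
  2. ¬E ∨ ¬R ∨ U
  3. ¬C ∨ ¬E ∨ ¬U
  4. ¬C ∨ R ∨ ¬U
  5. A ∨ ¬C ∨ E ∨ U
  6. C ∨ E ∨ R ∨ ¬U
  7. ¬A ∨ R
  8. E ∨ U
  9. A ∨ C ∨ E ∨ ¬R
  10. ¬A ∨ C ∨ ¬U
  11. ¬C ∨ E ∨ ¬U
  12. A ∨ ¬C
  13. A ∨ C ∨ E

Set R = False.
  then (¬A ∨ R) forces A = False.
  then (A ∨ ¬C) forces C = False.
  then (A ∨ C ∨ E) forces E = True.
Set U = False.
All clauses satisfied.

R = False, C = False, E = True, A = False, U = False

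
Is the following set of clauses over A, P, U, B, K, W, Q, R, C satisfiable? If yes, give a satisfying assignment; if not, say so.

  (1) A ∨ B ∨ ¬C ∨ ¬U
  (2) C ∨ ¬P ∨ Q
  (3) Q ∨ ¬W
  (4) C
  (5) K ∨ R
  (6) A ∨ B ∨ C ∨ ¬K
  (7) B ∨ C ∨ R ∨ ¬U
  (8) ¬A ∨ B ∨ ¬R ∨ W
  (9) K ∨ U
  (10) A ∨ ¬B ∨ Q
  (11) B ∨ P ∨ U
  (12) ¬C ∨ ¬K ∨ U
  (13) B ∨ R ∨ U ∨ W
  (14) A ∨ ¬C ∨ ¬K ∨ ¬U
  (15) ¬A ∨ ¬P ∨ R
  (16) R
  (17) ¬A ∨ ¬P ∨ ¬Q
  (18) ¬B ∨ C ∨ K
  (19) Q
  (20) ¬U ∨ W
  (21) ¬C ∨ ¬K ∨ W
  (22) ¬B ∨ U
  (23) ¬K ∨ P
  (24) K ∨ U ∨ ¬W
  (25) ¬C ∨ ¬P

Unit clause (C) forces C = True.
Unit clause (R) forces R = True.
Unit clause (Q) forces Q = True.
In (¬C ∨ ¬P) only ¬P is left, so P = False.
In (¬K ∨ P) only ¬K is left, so K = False.
In (K ∨ U) only U is left, so U = True.
In (¬U ∨ W) only W is left, so W = True.
Set A = True.
Set B = False.
All clauses satisfied.

A = True, P = False, U = True, B = False, K = False, W = True, Q = True, R = True, C = True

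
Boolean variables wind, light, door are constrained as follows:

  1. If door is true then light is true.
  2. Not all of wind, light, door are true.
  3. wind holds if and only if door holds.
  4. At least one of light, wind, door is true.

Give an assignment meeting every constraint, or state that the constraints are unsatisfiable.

wind = False, light = True, door = False

  (1) door=F ⇒ light: vacuous ✓
  (2) {wind, light, door}: 1/3 true — not all ✓
  (3) wind=F, door=F — same ✓
  (4) {light, wind, door}: 1 true — at least one ✓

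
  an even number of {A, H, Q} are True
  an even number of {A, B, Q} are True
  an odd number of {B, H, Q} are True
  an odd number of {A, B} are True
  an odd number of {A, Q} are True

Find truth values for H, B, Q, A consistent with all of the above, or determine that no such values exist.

H=T, B=T, Q=T, A=F

{A, H, Q}: 2 true → even ✓
{A, B, Q}: 2 true → even ✓
{B, H, Q}: 3 true → odd ✓
{A, B}: 1 true → odd ✓
{A, Q}: 1 true → odd ✓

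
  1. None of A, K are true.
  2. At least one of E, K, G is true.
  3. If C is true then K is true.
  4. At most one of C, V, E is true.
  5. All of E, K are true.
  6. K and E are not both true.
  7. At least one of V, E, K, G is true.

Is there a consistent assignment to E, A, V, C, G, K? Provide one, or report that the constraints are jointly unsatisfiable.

Unsatisfiable

Case K = True:
  Constraint (1) is violated (K=T) — contradiction.
Case K = False:
  Constraint (5) is violated (K=F) — contradiction.
Both cases fail — unsatisfiable.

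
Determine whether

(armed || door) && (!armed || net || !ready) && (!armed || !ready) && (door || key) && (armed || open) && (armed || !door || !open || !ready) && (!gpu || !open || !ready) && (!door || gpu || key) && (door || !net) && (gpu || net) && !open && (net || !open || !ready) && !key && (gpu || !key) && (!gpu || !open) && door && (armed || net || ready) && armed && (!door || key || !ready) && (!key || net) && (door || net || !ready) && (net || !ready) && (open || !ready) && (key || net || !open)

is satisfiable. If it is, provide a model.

open = False, door = True, net = True, armed = True, key = False, gpu = True, ready = False

Unit clause (!open) forces open = False.
Unit clause (!key) forces key = False.
Unit clause (door) forces door = True.
Unit clause (armed) forces armed = True.
In (!door || key || !ready) only !ready is left, so ready = False.
In (!door || gpu || key) only gpu is left, so gpu = True.
Set net = True.
All clauses satisfied.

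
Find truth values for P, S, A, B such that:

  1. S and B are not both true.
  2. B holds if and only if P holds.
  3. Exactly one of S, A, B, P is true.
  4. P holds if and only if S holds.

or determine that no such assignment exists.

P = False; S = False; A = True; B = False

  (1) S=F, B=F — not both ✓
  (2) B=F, P=F — same ✓
  (3) {S, A, B, P}: 1 true — exactly one ✓
  (4) P=F, S=F — same ✓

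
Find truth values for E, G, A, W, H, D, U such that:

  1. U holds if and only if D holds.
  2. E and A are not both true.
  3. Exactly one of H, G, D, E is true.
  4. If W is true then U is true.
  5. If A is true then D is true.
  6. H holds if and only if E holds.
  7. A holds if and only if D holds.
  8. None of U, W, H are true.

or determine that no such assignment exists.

E = False, G = True, A = False, W = False, H = False, D = False, U = False

  (1) U=F, D=F — same ✓
  (2) E=F, A=F — not both ✓
  (3) {H, G, D, E}: 1 true — exactly one ✓
  (4) W=F ⇒ U: vacuous ✓
  (5) A=F ⇒ D: vacuous ✓
  (6) H=F, E=F — same ✓
  (7) A=F, D=F — same ✓
  (8) {U, W, H}: 0 true — none ✓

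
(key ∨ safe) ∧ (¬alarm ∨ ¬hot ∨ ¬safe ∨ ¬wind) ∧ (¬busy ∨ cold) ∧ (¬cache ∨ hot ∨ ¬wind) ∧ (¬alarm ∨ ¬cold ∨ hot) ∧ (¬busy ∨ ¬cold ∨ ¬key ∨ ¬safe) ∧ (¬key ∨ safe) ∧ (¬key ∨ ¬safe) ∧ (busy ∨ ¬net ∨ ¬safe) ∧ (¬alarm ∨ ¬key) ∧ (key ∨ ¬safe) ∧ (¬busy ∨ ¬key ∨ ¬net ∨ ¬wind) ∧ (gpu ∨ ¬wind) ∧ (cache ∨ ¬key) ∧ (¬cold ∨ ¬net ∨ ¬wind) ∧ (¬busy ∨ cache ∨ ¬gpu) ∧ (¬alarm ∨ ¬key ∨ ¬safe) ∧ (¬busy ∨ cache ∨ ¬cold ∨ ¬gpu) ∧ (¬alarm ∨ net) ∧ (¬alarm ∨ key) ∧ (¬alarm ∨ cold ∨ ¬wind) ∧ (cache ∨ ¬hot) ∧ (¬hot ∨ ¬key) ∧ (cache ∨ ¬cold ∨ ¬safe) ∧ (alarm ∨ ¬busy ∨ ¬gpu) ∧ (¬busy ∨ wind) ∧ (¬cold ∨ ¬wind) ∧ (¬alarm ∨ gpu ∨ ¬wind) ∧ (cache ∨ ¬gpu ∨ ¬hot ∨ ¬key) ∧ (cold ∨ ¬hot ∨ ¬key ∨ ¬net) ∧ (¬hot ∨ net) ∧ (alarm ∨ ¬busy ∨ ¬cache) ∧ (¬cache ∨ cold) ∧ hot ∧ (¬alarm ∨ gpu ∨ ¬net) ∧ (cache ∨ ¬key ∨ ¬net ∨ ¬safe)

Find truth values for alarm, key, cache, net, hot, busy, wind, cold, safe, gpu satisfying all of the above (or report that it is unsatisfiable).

Case key = True:
  (¬key ∨ safe) forces safe = True.
  Clause (¬key ∨ ¬safe) is falsified — contradiction.
Case key = False:
  (key ∨ safe) forces safe = True.
  Clause (key ∨ ¬safe) is falsified — contradiction.
Both cases fail, so the formula is unsatisfiable.

UNSATISFIABLE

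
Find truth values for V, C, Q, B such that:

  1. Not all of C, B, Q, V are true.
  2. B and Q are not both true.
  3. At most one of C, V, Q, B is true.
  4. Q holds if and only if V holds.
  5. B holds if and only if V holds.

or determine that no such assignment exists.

V: False, C: True, Q: False, B: False

  (1) {C, B, Q, V}: 1/4 true — not all ✓
  (2) B=F, Q=F — not both ✓
  (3) {C, V, Q, B}: 1 true — at most one ✓
  (4) Q=F, V=F — same ✓
  (5) B=F, V=F — same ✓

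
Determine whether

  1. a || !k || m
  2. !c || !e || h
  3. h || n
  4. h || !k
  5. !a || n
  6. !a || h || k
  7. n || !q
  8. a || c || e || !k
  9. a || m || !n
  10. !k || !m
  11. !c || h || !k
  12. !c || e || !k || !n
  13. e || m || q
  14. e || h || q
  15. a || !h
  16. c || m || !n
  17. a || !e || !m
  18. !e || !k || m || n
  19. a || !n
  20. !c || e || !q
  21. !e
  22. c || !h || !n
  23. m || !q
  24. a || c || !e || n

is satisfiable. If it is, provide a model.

n=T; e=F; m=T; k=F; c=T; a=T; h=T; q=F

Unit clause (!e) forces e = False.
Try n = False:
  (h || n) forces h = True.
  (!a || n) forces a = False.
  clause (a || !h) is falsified — backtrack.
So n = True.
  then (a || !n) forces a = True.
Try m = False:
  (e || m || q) forces q = True.
  clause (m || !q) is falsified — backtrack.
So m = True.
  then (!k || !m) forces k = False.
  then (!a || h || k) forces h = True.
  then (c || !h || !n) forces c = True.
  then (!c || e || !q) forces q = False.
All clauses satisfied.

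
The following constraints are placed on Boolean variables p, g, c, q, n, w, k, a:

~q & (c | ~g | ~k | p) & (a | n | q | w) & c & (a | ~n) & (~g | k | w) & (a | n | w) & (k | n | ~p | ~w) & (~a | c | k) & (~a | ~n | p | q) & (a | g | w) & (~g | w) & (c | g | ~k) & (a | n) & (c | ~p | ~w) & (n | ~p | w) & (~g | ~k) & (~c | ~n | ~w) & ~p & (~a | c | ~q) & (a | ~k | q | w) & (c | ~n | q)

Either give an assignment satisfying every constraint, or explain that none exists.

Unit clause (~q) forces q = False.
Unit clause (c) forces c = True.
Unit clause (~p) forces p = False.
Set g = False.
Try n = True:
  (a | ~n) forces a = True.
  clause (~a | ~n | p | q) is falsified — backtrack.
So n = False.
  then (a | n) forces a = True.
Set w = True.
Set k = False.
All clauses satisfied.

p: False, g: False, c: True, q: False, n: False, w: True, k: False, a: True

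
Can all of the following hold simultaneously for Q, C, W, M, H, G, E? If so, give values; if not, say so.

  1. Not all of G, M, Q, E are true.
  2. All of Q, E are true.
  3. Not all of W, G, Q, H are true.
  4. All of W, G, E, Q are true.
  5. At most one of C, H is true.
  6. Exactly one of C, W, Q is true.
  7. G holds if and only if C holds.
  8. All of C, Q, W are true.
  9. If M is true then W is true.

No satisfying assignment exists.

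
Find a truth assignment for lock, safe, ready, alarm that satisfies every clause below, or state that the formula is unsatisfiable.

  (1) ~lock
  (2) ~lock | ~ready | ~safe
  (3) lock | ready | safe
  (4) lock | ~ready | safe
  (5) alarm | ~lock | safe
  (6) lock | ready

Unit clause (~lock) forces lock = False.
In (lock | ready) only ready is left, so ready = True.
In (lock | ~ready | safe) only safe is left, so safe = True.
Set alarm = False.
Check each clause:
  (~lock): ~lock holds.
  (~lock | ~ready | ~safe): ~lock holds.
  (lock | ready | safe): ready holds.
  (lock | ~ready | safe): safe holds.
  (alarm | ~lock | safe): ~lock holds.
  (lock | ready): ready holds.
All clauses satisfied.

lock = False, safe = True, ready = True, alarm = False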